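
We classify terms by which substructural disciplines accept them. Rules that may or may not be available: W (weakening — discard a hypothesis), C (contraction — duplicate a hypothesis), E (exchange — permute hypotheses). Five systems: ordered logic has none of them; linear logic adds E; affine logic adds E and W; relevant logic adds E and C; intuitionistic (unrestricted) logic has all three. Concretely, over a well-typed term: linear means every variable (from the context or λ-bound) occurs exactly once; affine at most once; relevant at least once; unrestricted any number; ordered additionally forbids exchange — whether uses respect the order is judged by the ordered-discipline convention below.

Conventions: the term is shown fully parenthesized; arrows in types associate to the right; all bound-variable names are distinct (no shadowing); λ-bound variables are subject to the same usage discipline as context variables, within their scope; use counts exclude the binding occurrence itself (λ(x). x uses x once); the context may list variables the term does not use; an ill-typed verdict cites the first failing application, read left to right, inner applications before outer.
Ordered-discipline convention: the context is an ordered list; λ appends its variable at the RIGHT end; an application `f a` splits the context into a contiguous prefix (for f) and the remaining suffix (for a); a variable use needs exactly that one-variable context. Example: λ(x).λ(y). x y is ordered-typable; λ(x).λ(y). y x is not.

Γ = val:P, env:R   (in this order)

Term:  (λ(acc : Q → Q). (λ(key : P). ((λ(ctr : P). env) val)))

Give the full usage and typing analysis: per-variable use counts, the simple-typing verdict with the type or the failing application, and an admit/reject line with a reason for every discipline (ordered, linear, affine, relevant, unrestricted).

use counts: val=1; env=1; acc (bound)=0; key (bound)=0; ctr (bound)=0
left-to-right use order: env, val
typing: well-typed at (Q → Q) → P → R
ordered ✗ (needs weakening: acc, key, ctr unused)
linear ✗ (needs weakening: acc, key, ctr unused)
affine ✓ (at most one use each (val, env, acc, key, ctr))
relevant ✗ (needs weakening: acc, key, ctr unused)
unrestricted ✓ (type-checks ((Q → Q) → P → R) and nothing is barred)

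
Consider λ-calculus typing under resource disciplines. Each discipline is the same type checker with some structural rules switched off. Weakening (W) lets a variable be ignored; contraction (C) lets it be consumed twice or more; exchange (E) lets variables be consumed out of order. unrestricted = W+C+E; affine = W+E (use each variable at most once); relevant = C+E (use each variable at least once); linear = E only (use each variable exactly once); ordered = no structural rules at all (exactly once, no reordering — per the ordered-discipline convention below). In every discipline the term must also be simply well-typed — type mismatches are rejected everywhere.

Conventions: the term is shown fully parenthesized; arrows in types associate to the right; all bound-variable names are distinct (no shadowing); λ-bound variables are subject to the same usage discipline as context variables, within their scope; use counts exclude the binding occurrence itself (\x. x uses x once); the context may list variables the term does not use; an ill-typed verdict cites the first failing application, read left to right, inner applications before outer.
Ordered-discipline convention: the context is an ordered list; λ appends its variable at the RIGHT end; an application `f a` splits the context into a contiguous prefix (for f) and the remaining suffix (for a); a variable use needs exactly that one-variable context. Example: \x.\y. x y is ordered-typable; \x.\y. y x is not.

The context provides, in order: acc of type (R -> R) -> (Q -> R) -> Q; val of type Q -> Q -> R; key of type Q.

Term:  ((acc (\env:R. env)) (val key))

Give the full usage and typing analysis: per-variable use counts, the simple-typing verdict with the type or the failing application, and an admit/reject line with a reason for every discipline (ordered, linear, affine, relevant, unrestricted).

counts: acc ×1; val ×1; key ×1; env (bound) ×1
use order (left to right): acc, env, val, key
typing: ✓ — Q
ordered ✓ (acc, val, key, env once each; derivable with no W/C/E)
linear ✓ (acc, val, key, env: one use apiece)
affine ✓ (no duplicate uses among acc, val, key, env)
relevant ✓ (at least one use each (acc, val, key, env))
unrestricted ✓ (well-typed at Q; no restrictions here)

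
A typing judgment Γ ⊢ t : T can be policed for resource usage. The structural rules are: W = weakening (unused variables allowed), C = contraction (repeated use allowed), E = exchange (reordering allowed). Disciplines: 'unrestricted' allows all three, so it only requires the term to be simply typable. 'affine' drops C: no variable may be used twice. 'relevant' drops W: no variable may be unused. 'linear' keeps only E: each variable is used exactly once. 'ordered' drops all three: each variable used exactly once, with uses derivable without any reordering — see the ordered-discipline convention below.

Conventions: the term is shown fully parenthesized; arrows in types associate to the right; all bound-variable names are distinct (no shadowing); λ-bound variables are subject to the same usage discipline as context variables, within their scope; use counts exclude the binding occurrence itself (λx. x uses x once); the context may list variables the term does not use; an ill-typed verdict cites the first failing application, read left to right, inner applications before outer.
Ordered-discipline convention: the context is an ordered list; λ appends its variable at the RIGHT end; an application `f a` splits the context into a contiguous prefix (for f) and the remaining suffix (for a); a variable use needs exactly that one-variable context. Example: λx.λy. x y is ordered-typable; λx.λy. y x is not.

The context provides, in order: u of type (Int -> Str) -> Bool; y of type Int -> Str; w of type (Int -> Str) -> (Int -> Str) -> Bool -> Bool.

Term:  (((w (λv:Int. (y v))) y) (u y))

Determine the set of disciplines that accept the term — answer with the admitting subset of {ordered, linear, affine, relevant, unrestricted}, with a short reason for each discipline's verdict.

accepted by: relevant, unrestricted
usage: u=1, y=3, w=1, v [bound]=1
left-to-right use order: w, y, v, y, u, y
typing: the term checks, with type Bool
ordered ✗ (repeated use of y ×3)
linear ✗ (repeated use of y ×3)
affine ✗ (repeated use of y ×3)
relevant ✓ (every one of u, y, w, v appears)
unrestricted ✓ (simply typable at Bool; W, C, E all held)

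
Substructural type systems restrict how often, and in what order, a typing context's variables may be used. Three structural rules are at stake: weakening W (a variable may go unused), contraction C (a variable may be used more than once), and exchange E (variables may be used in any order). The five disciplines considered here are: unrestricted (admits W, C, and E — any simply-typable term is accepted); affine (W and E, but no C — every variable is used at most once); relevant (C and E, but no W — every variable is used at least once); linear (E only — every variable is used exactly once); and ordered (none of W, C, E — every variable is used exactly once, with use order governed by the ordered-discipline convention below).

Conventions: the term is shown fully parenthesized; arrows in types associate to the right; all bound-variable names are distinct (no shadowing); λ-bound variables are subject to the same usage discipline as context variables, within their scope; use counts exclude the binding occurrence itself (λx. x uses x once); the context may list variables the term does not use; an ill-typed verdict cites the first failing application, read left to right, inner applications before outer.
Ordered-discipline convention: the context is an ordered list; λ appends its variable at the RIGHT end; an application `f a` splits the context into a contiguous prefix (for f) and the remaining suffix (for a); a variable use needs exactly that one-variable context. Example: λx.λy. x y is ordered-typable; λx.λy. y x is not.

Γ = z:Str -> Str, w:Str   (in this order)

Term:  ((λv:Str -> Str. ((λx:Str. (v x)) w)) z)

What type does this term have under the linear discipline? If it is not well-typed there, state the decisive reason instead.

term : Str
counts: z: 1×; w: 1×; v (bound): 1×; x (bound): 1×
left-to-right use order: v, x, w, z
typing: ✓ — Str
all disciplines: ordered ✗, linear ✓, affine ✓, relevant ✓, unrestricted ✓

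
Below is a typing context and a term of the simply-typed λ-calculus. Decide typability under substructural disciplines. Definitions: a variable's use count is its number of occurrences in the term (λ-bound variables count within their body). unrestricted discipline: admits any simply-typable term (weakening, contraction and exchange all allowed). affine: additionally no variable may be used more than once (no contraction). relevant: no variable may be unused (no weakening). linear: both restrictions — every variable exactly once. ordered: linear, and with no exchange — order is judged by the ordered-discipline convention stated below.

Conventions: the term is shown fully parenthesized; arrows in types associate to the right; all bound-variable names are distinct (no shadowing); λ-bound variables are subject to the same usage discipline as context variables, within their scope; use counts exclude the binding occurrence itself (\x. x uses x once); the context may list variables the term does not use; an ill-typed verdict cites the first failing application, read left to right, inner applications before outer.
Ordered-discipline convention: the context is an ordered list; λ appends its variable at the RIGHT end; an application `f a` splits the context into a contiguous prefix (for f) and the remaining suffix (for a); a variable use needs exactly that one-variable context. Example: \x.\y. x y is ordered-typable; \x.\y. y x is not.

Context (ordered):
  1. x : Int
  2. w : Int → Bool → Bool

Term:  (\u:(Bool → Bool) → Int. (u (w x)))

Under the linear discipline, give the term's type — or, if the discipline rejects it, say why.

term : ((Bool → Bool) → Int) → Int
counts: x ×1; w ×1; u (bound) ×1
use order (left to right): u, w, x
typing: the term checks, with type ((Bool → Bool) → Int) → Int
all disciplines: ordered ✗ · linear ✓ · affine ✓ · relevant ✓ · unrestricted ✓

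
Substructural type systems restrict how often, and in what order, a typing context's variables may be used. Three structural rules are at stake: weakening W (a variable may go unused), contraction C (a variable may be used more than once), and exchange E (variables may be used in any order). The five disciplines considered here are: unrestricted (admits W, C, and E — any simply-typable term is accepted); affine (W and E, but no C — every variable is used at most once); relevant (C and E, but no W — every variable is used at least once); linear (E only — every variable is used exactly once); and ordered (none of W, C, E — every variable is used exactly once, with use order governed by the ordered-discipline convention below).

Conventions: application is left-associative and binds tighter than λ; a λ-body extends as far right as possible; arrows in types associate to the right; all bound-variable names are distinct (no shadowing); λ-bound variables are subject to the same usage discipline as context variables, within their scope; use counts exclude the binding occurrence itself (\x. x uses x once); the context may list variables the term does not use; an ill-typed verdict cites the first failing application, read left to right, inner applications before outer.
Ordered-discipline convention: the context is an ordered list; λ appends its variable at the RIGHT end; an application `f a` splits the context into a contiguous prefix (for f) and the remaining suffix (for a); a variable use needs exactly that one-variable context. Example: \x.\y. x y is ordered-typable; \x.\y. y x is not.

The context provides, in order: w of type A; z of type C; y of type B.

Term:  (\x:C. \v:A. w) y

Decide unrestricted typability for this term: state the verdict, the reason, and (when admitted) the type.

no — fails simple typing
variable uses: w ×1, z ×0, y ×1, x (λ-bound) ×0, v (λ-bound) ×0
order of uses: w, y
typing: ill-typed: an argument B mismatches the expected C
all disciplines: ordered ✗, linear ✗, affine ✗, relevant ✗, unrestricted ✗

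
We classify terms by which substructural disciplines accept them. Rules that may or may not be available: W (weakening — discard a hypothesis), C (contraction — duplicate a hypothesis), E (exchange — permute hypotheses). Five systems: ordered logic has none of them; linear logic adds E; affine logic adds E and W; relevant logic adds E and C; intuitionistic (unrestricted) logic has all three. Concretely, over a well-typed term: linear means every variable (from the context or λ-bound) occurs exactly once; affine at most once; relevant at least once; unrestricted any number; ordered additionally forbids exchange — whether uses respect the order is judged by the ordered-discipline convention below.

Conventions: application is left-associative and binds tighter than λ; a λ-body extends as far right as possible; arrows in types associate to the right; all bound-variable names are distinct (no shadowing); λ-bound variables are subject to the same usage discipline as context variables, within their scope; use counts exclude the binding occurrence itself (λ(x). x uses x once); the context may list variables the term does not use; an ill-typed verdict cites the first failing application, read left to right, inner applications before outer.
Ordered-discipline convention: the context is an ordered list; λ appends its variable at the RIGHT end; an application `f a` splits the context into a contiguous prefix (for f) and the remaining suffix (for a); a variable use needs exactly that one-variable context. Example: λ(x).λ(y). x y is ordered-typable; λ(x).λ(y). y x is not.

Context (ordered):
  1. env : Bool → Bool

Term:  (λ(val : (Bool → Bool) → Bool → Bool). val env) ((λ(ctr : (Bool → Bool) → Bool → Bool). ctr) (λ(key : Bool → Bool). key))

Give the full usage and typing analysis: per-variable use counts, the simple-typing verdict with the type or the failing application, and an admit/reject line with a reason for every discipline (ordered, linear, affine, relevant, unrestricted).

use counts: env: 1×, val (λ-bound): 1×, ctr (λ-bound): 1×, key (λ-bound): 1×
order of uses: val, env, ctr, key
typing: well-typed at Bool → Bool
ordered: ✗, use order val, env, ctr, key needs exchange
linear: ✓, exactly-once usage across env, val, ctr, key
affine: ✓, no duplicate uses among env, val, ctr, key
relevant: ✓, at least one use each (env, val, ctr, key)
unrestricted: ✓, simply typable at Bool → Bool; W, C, E all held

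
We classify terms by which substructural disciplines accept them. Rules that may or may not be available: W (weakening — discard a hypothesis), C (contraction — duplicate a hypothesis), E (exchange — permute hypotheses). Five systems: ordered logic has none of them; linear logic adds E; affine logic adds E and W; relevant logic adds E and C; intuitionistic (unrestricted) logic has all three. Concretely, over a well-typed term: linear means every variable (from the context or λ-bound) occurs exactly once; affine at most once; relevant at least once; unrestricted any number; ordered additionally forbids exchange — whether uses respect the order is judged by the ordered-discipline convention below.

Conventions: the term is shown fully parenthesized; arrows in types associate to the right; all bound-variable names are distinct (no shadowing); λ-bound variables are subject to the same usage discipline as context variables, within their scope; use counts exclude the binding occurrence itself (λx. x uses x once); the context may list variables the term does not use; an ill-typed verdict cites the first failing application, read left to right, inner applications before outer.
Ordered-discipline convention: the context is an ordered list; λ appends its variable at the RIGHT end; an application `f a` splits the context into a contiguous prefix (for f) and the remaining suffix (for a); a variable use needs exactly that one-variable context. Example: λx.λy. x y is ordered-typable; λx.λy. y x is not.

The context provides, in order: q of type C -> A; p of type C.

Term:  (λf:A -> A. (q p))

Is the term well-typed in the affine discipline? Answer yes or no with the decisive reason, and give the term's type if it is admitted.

yes — no duplicate uses among q, p, f; term : (A -> A) -> A
variable uses: q: 1; p: 1; f (λ-bound): 0
left-to-right use order: q, p
typing: the term checks, with type (A -> A) -> A
all disciplines: ordered ✗; linear ✗; affine ✓; relevant ✗; unrestricted ✓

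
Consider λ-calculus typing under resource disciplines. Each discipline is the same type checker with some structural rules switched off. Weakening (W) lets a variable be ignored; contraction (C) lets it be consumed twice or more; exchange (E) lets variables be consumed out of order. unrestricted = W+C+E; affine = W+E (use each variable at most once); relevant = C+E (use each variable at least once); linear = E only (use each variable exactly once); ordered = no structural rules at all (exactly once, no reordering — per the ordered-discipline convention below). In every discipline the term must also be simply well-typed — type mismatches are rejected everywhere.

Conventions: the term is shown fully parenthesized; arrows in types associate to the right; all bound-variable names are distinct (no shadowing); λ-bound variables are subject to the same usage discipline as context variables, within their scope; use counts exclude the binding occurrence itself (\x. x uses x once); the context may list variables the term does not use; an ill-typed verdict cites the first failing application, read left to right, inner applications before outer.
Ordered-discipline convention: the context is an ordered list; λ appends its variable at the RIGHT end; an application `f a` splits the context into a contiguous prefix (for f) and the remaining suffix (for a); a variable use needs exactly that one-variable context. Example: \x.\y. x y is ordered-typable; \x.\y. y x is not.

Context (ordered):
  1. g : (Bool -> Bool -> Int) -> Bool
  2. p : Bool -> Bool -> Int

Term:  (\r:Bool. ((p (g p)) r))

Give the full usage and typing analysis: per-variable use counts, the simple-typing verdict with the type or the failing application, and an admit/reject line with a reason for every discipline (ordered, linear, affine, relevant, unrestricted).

variable uses: g=1, p=2, r [bound]=1
order of uses: p, g, p, r
typing: well-typed at Bool -> Int
ordered: ✗ — p ×2 used more than once (contraction)
linear: ✗ — p ×2 used more than once (contraction)
affine: ✗ — p ×2 used more than once (contraction)
relevant: ✓ — g, p, r: all used, weakening unneeded
unrestricted: ✓ — simply typable at Bool -> Int; W, C, E all held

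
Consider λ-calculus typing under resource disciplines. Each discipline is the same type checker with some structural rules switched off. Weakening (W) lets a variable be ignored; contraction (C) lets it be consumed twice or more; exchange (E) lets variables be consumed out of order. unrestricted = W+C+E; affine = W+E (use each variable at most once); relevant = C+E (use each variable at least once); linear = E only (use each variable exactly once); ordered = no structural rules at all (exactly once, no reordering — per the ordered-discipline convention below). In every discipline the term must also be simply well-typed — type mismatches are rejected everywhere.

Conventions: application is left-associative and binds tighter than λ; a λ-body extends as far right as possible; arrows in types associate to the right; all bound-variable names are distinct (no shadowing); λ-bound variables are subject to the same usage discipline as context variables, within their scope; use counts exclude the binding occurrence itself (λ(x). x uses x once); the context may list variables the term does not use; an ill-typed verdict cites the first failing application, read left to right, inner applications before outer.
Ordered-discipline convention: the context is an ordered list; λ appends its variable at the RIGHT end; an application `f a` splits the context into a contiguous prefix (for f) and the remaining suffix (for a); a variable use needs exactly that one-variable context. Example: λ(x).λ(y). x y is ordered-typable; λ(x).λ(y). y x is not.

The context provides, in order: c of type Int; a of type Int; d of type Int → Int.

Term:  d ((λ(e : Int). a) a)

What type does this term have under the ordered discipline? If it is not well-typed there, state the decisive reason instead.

not well-typed under ordered — a ×2 used more than once (contraction); unused: c, e — weakening required
use counts: c ×0, a ×2, d ×1, e [bound] ×0
uses in reading order: d, a, a
typing: well-typed at Int
all disciplines: ordered ✗; linear ✗; affine ✗; relevant ✗; unrestricted ✓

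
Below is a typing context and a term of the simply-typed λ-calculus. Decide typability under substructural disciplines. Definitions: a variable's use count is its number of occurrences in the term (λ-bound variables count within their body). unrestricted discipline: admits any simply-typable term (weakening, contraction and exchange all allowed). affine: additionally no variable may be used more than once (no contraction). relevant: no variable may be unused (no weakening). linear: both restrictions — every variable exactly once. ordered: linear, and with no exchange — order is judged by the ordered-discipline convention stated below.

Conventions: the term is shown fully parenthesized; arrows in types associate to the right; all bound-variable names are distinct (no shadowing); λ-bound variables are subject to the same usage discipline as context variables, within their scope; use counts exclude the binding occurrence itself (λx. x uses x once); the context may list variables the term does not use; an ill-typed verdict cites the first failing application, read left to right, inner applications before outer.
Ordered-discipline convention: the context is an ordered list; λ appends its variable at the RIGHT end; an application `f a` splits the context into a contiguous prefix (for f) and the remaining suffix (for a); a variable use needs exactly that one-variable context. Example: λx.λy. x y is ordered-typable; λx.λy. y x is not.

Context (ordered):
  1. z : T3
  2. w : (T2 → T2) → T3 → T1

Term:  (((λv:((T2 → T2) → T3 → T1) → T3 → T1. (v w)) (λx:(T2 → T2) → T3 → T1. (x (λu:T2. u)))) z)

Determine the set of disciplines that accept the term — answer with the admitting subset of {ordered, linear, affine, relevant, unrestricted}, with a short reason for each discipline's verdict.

admitting disciplines: linear, affine, relevant, unrestricted
variable uses: z ×1, w ×1, v (bound) ×1, x (bound) ×1, u (bound) ×1
uses in reading order: v, w, x, u, z
typing: well-typed at T1
ordered: ✗, use order v, w, x, u, z needs exchange
linear: ✓, z, w, v, x, u: one use apiece
affine: ✓, z, w, v, x, u: no repeats, contraction unneeded
relevant: ✓, z, w, v, x, u: all used, weakening unneeded
unrestricted: ✓, typability at T1 is all that's needed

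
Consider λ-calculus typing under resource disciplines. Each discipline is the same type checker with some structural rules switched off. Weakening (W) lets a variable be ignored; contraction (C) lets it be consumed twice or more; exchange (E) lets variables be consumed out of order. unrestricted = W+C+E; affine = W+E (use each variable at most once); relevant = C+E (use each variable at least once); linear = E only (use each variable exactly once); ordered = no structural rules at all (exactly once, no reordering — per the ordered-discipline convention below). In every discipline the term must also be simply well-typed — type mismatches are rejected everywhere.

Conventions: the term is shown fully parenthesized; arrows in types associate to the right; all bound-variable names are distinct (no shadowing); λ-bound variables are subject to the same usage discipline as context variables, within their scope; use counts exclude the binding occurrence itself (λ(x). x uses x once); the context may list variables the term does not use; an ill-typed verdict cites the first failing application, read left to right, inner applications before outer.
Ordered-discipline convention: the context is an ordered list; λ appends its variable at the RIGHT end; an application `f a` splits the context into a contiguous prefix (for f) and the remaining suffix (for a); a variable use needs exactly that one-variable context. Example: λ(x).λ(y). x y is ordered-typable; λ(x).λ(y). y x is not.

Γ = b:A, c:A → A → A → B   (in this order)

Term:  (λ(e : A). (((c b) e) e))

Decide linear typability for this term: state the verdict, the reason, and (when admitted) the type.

no — e ×2 used more than once (contraction)
usage: b: 1, c: 1, e (λ-bound): 2
left-to-right use order: c, b, e, e
typing: ✓ — A → B
summary: ordered ✗ | linear ✗ | affine ✗ | relevant ✓ | unrestricted ✓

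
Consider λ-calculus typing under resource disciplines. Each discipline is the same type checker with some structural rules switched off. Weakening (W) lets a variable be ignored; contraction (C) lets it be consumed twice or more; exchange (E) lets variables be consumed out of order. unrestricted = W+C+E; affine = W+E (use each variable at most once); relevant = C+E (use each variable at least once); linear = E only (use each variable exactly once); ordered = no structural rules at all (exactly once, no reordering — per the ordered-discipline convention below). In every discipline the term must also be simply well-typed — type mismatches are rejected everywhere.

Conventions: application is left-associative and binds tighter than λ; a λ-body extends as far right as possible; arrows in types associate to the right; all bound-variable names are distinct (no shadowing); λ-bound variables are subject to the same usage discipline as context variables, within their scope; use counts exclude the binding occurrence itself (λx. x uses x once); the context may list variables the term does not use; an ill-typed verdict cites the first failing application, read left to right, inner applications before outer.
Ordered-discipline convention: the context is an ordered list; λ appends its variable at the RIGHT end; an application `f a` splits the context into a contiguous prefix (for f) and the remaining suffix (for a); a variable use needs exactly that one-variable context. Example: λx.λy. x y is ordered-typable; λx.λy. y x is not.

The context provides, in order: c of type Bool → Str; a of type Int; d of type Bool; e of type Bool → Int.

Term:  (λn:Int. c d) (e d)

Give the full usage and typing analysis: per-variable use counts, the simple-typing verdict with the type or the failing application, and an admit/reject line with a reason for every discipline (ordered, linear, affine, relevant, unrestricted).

variable uses: c: 1×; a: 0×; d: 2×; e: 1×; n (λ-bound): 0×
use order (left to right): c, d, e, d
typing: the term checks, with type Str
ordered: ✗, repeated use of d ×2; a, n never used (weakening)
linear: ✗, repeated use of d ×2; a, n never used (weakening)
affine: ✗, repeated use of d ×2
relevant: ✗, a, n never used (weakening)
unrestricted: ✓, typability at Str is all that's needed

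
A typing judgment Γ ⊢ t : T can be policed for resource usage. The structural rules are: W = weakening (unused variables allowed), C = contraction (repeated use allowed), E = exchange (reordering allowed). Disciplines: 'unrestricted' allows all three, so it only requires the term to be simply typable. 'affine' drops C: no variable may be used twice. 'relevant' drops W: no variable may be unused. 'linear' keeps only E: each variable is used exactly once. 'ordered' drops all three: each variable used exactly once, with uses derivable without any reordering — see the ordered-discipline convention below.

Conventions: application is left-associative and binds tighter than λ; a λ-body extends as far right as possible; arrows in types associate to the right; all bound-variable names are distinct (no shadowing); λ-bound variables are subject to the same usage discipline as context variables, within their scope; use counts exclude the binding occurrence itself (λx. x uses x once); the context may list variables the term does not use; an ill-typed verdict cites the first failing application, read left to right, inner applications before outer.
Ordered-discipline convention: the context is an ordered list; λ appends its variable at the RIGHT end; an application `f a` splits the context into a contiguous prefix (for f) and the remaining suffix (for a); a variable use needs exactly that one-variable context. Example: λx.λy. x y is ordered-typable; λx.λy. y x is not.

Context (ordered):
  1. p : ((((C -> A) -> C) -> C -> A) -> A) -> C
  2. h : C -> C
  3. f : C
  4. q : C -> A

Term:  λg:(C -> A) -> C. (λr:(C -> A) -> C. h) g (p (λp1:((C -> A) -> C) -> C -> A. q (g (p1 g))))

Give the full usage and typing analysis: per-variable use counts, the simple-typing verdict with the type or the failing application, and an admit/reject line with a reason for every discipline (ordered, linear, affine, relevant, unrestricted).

usage: p: 1×; h: 1×; f: 0×; q: 1×; g (bound): 3×; r (bound): 0×; p1 (bound): 1×
use order (left to right): h, g, p, q, g, p1, g
typing: the term checks, with type ((C -> A) -> C) -> C
ordered ✗ (needs contraction — g ×3; unused: f, r — weakening required)
linear ✗ (needs contraction — g ×3; unused: f, r — weakening required)
affine ✗ (needs contraction — g ×3)
relevant ✗ (unused: f, r — weakening required)
unrestricted ✓ (typability at ((C -> A) -> C) -> C is all that's needed)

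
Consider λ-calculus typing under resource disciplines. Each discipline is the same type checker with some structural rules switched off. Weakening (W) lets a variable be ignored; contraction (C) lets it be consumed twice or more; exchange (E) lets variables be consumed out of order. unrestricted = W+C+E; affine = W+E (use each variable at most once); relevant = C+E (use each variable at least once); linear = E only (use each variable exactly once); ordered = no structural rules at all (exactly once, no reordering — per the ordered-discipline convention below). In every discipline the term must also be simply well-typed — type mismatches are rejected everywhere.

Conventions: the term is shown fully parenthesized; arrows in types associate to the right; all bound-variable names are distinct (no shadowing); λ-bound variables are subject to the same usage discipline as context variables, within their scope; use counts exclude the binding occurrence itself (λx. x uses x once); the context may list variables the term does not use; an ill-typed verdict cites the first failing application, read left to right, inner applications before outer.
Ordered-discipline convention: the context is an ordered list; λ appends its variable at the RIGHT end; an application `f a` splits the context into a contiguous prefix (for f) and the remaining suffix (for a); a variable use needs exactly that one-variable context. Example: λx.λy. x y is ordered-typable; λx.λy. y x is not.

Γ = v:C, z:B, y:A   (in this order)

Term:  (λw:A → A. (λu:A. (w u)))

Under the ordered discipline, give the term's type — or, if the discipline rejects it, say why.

not well-typed under ordered — v, z, y never used (weakening)
use counts: v: 0; z: 0; y: 0; w (λ-bound): 1; u (λ-bound): 1
use order (left to right): w, u
typing: well-typed — term : (A → A) → A → A
all disciplines: ordered ✗ · linear ✗ · affine ✓ · relevant ✗ · unrestricted ✓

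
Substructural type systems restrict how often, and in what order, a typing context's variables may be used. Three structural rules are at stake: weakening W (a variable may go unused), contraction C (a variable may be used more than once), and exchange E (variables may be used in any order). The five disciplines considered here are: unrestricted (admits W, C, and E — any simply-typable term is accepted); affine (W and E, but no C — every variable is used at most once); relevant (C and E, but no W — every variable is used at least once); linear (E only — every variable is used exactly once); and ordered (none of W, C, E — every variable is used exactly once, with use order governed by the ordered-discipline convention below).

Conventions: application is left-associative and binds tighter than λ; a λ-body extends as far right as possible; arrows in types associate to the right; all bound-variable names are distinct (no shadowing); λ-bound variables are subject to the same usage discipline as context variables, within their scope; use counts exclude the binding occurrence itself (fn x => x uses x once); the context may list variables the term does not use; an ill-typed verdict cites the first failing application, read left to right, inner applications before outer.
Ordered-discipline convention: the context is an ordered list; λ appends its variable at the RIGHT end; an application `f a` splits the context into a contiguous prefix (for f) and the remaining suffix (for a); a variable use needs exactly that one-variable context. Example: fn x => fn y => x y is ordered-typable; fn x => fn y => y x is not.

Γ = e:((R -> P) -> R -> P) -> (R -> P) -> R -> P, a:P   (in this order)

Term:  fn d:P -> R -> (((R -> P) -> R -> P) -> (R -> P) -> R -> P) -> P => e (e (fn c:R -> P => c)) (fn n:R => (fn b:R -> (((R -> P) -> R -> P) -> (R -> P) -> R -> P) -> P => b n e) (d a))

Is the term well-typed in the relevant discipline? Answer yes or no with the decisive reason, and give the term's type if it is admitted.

yes — at least one use each (e, a, d, c, n, b); term : (P -> R -> (((R -> P) -> R -> P) -> (R -> P) -> R -> P) -> P) -> R -> P
usage: e ×3, a ×1, d (bound) ×1, c (bound) ×1, n (bound) ×1, b (bound) ×1
order of uses: e, e, c, b, n, e, d, a
typing: well-typed — term : (P -> R -> (((R -> P) -> R -> P) -> (R -> P) -> R -> P) -> P) -> R -> P
across the five disciplines: ordered ✗ · linear ✗ · affine ✗ · relevant ✓ · unrestricted ✓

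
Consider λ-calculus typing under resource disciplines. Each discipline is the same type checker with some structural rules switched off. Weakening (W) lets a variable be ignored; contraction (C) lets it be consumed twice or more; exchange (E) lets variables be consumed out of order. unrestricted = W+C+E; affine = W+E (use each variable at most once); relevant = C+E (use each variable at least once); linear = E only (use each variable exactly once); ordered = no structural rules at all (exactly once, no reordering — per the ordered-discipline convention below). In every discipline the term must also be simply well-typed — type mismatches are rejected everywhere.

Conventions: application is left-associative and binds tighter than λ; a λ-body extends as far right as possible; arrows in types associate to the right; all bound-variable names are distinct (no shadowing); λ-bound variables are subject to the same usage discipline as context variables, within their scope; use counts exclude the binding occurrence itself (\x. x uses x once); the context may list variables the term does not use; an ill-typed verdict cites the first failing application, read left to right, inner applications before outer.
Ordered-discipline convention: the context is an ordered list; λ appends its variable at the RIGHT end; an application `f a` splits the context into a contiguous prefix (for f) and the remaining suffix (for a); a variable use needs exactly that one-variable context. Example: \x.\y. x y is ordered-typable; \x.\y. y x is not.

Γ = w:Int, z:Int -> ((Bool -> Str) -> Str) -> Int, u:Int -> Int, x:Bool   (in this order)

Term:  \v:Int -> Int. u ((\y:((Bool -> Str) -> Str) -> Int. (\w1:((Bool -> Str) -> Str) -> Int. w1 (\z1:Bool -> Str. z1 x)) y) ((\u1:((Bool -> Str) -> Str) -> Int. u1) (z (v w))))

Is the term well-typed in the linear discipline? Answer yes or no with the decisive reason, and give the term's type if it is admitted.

yes — w, z, u, x, v, y, w1, z1, u1: one use apiece; term : (Int -> Int) -> Int
variable uses: w ×1; z ×1; u ×1; x ×1; v (bound) ×1; y (bound) ×1; w1 (bound) ×1; z1 (bound) ×1; u1 (bound) ×1
uses in reading order: u, w1, z1, x, y, u1, z, v, w
typing: well-typed — term : (Int -> Int) -> Int
all disciplines: ordered ✗ · linear ✓ · affine ✓ · relevant ✓ · unrestricted ✓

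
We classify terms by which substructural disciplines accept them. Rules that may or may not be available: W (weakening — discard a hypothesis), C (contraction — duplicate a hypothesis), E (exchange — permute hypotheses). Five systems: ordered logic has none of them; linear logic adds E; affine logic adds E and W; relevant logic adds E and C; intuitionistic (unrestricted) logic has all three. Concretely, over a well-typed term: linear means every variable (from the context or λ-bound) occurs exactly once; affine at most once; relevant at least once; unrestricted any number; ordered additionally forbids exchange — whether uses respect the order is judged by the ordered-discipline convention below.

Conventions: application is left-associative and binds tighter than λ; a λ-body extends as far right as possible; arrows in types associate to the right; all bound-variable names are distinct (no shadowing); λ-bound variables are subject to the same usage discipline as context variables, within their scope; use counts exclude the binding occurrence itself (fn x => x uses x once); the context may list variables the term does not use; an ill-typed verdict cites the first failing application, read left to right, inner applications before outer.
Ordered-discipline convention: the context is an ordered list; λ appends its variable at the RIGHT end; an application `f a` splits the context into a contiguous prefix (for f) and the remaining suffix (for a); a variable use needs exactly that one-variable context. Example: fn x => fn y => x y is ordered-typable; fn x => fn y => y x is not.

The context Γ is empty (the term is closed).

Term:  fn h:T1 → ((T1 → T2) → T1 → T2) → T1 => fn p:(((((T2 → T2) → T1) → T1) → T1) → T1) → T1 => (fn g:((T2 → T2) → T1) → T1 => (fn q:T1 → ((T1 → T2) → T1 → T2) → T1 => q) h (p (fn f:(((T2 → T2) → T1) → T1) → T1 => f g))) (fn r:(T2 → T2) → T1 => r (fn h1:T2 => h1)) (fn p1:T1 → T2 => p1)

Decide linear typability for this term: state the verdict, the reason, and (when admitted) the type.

yes — exactly-once usage across h, p, g, q, f, r, h1, p1; term : (T1 → ((T1 → T2) → T1 → T2) → T1) → ((((((T2 → T2) → T1) → T1) → T1) → T1) → T1) → T1
usage: h [bound] ×1, p [bound] ×1, g [bound] ×1, q [bound] ×1, f [bound] ×1, r [bound] ×1, h1 [bound] ×1, p1 [bound] ×1
uses in reading order: q, h, p, f, g, r, h1, p1
typing: well-typed — term : (T1 → ((T1 → T2) → T1 → T2) → T1) → ((((((T2 → T2) → T1) → T1) → T1) → T1) → T1) → T1
summary: ordered ✗ | linear ✓ | affine ✓ | relevant ✓ | unrestricted ✓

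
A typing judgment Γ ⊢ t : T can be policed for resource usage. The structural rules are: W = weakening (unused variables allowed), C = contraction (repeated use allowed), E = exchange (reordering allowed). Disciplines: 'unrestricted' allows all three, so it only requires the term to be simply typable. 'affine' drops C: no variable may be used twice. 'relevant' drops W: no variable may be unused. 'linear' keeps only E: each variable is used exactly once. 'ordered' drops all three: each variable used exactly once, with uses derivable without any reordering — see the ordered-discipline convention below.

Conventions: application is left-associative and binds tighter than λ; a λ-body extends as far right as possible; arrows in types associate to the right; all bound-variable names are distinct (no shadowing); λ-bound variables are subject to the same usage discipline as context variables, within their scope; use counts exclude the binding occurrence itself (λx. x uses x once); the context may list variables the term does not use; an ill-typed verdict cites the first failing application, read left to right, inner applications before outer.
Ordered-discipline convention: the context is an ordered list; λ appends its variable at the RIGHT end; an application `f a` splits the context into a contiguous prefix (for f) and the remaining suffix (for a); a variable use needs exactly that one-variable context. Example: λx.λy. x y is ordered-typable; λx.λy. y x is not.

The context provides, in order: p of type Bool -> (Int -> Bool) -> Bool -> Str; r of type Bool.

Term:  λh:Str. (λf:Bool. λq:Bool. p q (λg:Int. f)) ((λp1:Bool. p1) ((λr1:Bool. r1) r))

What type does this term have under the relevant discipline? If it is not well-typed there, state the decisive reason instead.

not well-typed under relevant — needs weakening: h, g unused
variable uses: p=1; r=1; h (λ-bound)=0; f (λ-bound)=1; q (λ-bound)=1; g (λ-bound)=0; p1 (λ-bound)=1; r1 (λ-bound)=1
uses in reading order: p, q, f, p1, r1, r
typing: well-typed at Str -> Bool -> Bool -> Str
all disciplines: ordered ✗; linear ✗; affine ✓; relevant ✗; unrestricted ✓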